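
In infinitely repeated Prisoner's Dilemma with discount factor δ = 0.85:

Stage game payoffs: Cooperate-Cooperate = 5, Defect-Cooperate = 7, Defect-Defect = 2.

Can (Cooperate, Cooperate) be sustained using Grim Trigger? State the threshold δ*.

δ* = 0.4; since δ = 0.85 ≥ 0.4, cooperation can be sustained

Work:
For Grim Trigger:
Cooperate forever: 5/(1-δ)
Defect then punished: 7 + 2·δ/(1-δ)
Need: 5/(1-δ) ≥ 7 + 2·δ/(1-δ)
Solving: δ ≥ (T-R)/(T-P) = (7-5)/(7-2) = 0.4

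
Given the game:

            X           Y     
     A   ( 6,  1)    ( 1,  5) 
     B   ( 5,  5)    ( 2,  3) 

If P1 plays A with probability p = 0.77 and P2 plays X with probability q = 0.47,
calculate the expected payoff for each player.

E[P1] = 3.3638, E[P2] = 3.3086

Work:
E[P1] = p·q·π₁(A,X) + p·(1-q)·π₁(A,Y) + (1-p)·q·π₁(B,X) + (1-p)·(1-q)·π₁(B,Y)
= 0.77·0.47·6 + 0.77·0.53·1 + 0.23·0.47·5 + 0.23·0.53·2
= 3.3638

E[P2] = 3.3086 (similar calculation)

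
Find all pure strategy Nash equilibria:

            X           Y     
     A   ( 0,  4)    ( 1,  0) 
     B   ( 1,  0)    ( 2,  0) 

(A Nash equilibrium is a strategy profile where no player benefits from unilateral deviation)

Nash equilibrium: (B, X), (B, Y)

Work:
Best responses:
  P1 vs X: payoffs [0, 1] → best response B (payoff 1)
  P1 vs Y: payoffs [1, 2] → best response B (payoff 2)
  P2 vs A: payoffs [4, 0] → best response X (payoff 4)
  P2 vs B: payoffs [0, 0] → best response X/Y (payoff 0)
Mutual best responses: (B,X), (B,Y) → Nash equilibria.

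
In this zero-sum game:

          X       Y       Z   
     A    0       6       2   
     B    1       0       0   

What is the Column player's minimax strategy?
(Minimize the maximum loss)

Column should play X, value = 1

Work:
Column player minimizes Row's maximum payoff:
Column X: max payoff to Row = 1
Column Y: max payoff to Row = 6
Column Z: max payoff to Row = 2
Minimum is 1, achieved by column X.
Minimax strategy: X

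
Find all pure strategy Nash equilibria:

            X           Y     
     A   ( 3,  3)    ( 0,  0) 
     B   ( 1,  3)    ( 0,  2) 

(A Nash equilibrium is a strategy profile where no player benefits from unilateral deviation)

Nash equilibrium: (A, X)

Work:
Best responses:
  P1 vs X: payoffs [3, 1] → best response A (payoff 3)
  P1 vs Y: payoffs [0, 0] → best response A/B (payoff 0)
  P2 vs A: payoffs [3, 0] → best response X (payoff 3)
  P2 vs B: payoffs [3, 2] → best response X (payoff 3)
Mutual best responses: (A,X) → Nash equilibria.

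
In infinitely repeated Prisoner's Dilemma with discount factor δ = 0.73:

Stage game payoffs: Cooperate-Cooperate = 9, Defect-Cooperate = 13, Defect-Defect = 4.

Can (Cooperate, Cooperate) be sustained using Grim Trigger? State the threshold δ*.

δ* = 0.4444; since δ = 0.73 ≥ 0.4444, cooperation can be sustained

Work:
For Grim Trigger:
Cooperate forever: 9/(1-δ)
Defect then punished: 13 + 4·δ/(1-δ)
Need: 9/(1-δ) ≥ 13 + 4·δ/(1-δ)
Solving: δ ≥ (T-R)/(T-P) = (13-9)/(13-4) = 0.4444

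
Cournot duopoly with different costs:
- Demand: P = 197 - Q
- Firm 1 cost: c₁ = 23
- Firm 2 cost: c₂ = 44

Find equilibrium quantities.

q₁* = 65.0, q₂* = 44.0

Work:
Reaction: q₁ = (197 - 23 - q₂)/2
Reaction: q₂ = (197 - 44 - q₁)/2
Solve simultaneously:
q₁* = (197 - 2×23 + 44)/3 = 65.0
q₂* = (197 - 2×44 + 23)/3 = 44.0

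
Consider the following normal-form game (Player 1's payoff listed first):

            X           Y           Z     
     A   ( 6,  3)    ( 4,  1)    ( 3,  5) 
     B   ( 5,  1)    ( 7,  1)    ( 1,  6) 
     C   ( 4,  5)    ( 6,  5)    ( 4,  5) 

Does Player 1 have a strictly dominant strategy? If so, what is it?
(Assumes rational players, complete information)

No strictly dominant strategy exists for Player 1

Work:
A strategy strictly dominates another if it gives a strictly higher payoff against every opponent action. Compare each pair of P1's strategies column-by-column:
  A vs B: [6 vs 5, 4 vs 7, 3 vs 1] → A does not strictly dominate B (column Y: 4 ≤ 7)
  A vs C: [6 vs 4, 4 vs 6, 3 vs 4] → A does not strictly dominate C (column Y: 4 ≤ 6)
  B vs A: [5 vs 6, 7 vs 4, 1 vs 3] → B does not strictly dominate A (column X: 5 ≤ 6)
  B vs C: [5 vs 4, 7 vs 6, 1 vs 4] → B does not strictly dominate C (column Z: 1 ≤ 4)
  C vs A: [4 vs 6, 6 vs 4, 4 vs 3] → C does not strictly dominate A (column X: 4 ≤ 6)
  C vs B: [4 vs 5, 6 vs 7, 4 vs 1] → C does not strictly dominate B (column X: 4 ≤ 5)
No single strategy strictly dominates all others → no strictly dominant strategy.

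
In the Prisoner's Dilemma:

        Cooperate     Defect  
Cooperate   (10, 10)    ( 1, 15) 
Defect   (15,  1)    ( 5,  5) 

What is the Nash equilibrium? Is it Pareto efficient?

(Defect, Defect) is NE; not Pareto efficient

Work:
Defect dominates Cooperate for both players:
If P2 cooperates: Defect (15) > Cooperate (10)
If P2 defects: Defect (5) > Cooperate (1)
NE: (Defect, Defect) with payoff (5, 5)
But (Cooperate, Cooperate) = (10, 10) Pareto dominates (5, 5)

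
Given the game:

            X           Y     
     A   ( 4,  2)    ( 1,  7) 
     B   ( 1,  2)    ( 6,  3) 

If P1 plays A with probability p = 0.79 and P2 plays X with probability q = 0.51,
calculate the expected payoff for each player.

E[P1] = 2.7232, E[P2] = 4.0384

Work:
E[P1] = p·q·π₁(A,X) + p·(1-q)·π₁(A,Y) + (1-p)·q·π₁(B,X) + (1-p)·(1-q)·π₁(B,Y)
= 0.79·0.51·4 + 0.79·0.49·1 + 0.21·0.51·1 + 0.21·0.49·6
= 2.7232

E[P2] = 4.0384 (similar calculation)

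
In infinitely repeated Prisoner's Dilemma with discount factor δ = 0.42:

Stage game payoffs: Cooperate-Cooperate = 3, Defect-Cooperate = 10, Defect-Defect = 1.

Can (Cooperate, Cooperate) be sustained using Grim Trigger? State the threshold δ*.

δ* = 0.7778; since δ = 0.42 < 0.7778, cooperation cannot be sustained

Work:
For Grim Trigger:
Cooperate forever: 3/(1-δ)
Defect then punished: 10 + 1·δ/(1-δ)
Need: 3/(1-δ) ≥ 10 + 1·δ/(1-δ)
Solving: δ ≥ (T-R)/(T-P) = (10-3)/(10-1) = 0.7778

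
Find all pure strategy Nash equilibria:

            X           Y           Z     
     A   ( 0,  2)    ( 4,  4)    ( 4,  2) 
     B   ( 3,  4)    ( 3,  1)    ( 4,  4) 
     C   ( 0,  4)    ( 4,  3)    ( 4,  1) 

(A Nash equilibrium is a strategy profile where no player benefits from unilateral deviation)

Nash equilibrium: (A, Y), (B, X), (B, Z)

Work:
Best responses:
  P1 vs X: payoffs [0, 3, 0] → best response B (payoff 3)
  P1 vs Y: payoffs [4, 3, 4] → best response A/C (payoff 4)
  P1 vs Z: payoffs [4, 4, 4] → best response A/B/C (payoff 4)
  P2 vs A: payoffs [2, 4, 2] → best response Y (payoff 4)
  P2 vs B: payoffs [4, 1, 4] → best response X/Z (payoff 4)
  P2 vs C: payoffs [4, 3, 1] → best response X (payoff 4)
Mutual best responses: (A,Y), (B,X), (B,Z) → Nash equilibria.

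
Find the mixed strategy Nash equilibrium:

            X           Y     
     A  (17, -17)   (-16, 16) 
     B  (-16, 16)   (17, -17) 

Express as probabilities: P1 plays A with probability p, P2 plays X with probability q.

p = 0.5, q = 0.5

Work:
Find probabilities that make opponent indifferent:
P2 chooses q to make P1 indifferent between A and B
P1 chooses p to make P2 indifferent between X and Y
Mixed NE: P1 plays (A: 0.5, B: 0.5), P2 plays (X: 0.5, Y: 0.5)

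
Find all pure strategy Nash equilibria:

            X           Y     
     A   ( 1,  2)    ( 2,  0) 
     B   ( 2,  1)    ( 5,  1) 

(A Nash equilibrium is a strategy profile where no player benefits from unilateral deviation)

Nash equilibrium: (B, X), (B, Y)

Work:
Best responses:
  P1 vs X: payoffs [1, 2] → best response B (payoff 2)
  P1 vs Y: payoffs [2, 5] → best response B (payoff 5)
  P2 vs A: payoffs [2, 0] → best response X (payoff 2)
  P2 vs B: payoffs [1, 1] → best response X/Y (payoff 1)
Mutual best responses: (B,X), (B,Y) → Nash equilibria.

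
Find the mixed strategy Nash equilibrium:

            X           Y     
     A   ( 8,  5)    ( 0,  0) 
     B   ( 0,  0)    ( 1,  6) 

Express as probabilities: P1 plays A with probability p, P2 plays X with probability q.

p = 0.5455, q = 0.1111

Work:
Find probabilities that make opponent indifferent:
P2 chooses q to make P1 indifferent between A and B
P1 chooses p to make P2 indifferent between X and Y
Mixed NE: P1 plays (A: 0.5455, B: 0.4545), P2 plays (X: 0.1111, Y: 0.8889)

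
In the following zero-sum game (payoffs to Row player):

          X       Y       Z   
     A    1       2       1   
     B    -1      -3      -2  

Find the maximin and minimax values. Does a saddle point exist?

Maximin = 1, Minimax = 1, Saddle: True

Work:
Row minimums: [1, -3] → maximin = 1
Column maximums: [1, 2, 1] → minimax = 1
Saddle point exists! Game value = 1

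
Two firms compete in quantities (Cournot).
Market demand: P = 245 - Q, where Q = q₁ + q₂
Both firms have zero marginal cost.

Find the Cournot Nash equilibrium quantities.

q₁* = q₂* = 81.67; P* = 81.67

Work:
Profit: π_i = P·q_i = (a - q_i - q_j)·q_i
FOC: ∂π_i/∂q_i = a - 2q_i - q_j = 0
Reaction function: q_i = (245 - q_j)/2
Symmetry: q* = 245/3 = 81.67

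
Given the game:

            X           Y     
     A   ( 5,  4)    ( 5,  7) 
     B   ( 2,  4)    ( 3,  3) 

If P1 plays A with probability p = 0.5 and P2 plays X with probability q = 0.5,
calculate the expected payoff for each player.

E[P1] = 3.75, E[P2] = 4.5

Work:
E[P1] = p·q·π₁(A,X) + p·(1-q)·π₁(A,Y) + (1-p)·q·π₁(B,X) + (1-p)·(1-q)·π₁(B,Y)
= 0.5·0.5·5 + 0.5·0.5·5 + 0.5·0.5·2 + 0.5·0.5·3
= 3.75

E[P2] = 4.5 (similar calculation)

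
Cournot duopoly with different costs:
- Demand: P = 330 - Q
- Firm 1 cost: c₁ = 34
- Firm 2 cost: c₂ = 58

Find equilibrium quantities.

q₁* = 106.67, q₂* = 82.67

Work:
Reaction: q₁ = (330 - 34 - q₂)/2
Reaction: q₂ = (330 - 58 - q₁)/2
Solve simultaneously:
q₁* = (330 - 2×34 + 58)/3 = 106.67
q₂* = (330 - 2×58 + 34)/3 = 82.67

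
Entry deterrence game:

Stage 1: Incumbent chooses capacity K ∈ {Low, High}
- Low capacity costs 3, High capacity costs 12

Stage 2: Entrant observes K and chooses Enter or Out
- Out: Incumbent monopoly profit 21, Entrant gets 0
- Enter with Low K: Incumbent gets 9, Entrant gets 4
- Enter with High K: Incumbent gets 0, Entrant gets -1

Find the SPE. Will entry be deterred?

SPE: (High, Enter|Low, Out|High); Entry deterred. Incumbent net profit = 9

Work:
After Low K: Entrant enters (4 > 0)
After High K: Entrant stays out (-1 < 0)
Incumbent: Low → 9−3=6, High → 21−12=9
Incumbent chooses High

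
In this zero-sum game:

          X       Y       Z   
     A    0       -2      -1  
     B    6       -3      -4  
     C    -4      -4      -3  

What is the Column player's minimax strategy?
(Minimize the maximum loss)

Column should play Y, value = -2

Work:
Column player minimizes Row's maximum payoff:
Column X: max payoff to Row = 6
Column Y: max payoff to Row = -2
Column Z: max payoff to Row = -1
Minimum is -2, achieved by column Y.
Minimax strategy: Y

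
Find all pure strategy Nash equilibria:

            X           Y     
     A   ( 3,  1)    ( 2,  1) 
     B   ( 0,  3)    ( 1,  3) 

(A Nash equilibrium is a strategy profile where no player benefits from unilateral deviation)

Nash equilibrium: (A, X), (A, Y)

Work:
Best responses:
  P1 vs X: payoffs [3, 0] → best response A (payoff 3)
  P1 vs Y: payoffs [2, 1] → best response A (payoff 2)
  P2 vs A: payoffs [1, 1] → best response X/Y (payoff 1)
  P2 vs B: payoffs [3, 3] → best response X/Y (payoff 3)
Mutual best responses: (A,X), (A,Y) → Nash equilibria.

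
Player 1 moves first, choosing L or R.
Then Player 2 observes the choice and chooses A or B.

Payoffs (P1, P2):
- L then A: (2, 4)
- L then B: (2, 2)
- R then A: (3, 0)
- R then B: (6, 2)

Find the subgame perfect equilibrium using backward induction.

P1 plays R, P2 plays A after L and B after R; Payoff (6, 2)

Work:
Backward induction:
After L: P2 chooses A → P1 gets 2
After R: P2 chooses B → P1 gets 6
P1 chooses R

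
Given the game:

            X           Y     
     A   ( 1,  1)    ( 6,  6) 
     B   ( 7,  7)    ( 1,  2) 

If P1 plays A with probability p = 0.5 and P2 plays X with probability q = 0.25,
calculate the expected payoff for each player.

E[P1] = 3.625, E[P2] = 4.0

Work:
E[P1] = p·q·π₁(A,X) + p·(1-q)·π₁(A,Y) + (1-p)·q·π₁(B,X) + (1-p)·(1-q)·π₁(B,Y)
= 0.5·0.25·1 + 0.5·0.75·6 + 0.5·0.25·7 + 0.5·0.75·1
= 3.625

E[P2] = 4.0 (similar calculation)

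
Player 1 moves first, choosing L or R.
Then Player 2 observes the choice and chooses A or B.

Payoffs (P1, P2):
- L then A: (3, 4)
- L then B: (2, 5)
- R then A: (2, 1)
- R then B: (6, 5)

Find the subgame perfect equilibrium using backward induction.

P1 plays R, P2 plays B after L and B after R; Payoff (6, 5)

Work:
Backward induction:
After L: P2 chooses B → P1 gets 2
After R: P2 chooses B → P1 gets 6
P1 chooses R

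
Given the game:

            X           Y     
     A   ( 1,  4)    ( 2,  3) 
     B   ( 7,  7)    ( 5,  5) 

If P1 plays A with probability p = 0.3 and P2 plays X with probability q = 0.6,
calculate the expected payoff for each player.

E[P1] = 4.76, E[P2] = 5.42

Work:
E[P1] = p·q·π₁(A,X) + p·(1-q)·π₁(A,Y) + (1-p)·q·π₁(B,X) + (1-p)·(1-q)·π₁(B,Y)
= 0.3·0.6·1 + 0.3·0.4·2 + 0.7·0.6·7 + 0.7·0.4·5
= 4.76

E[P2] = 5.42 (similar calculation)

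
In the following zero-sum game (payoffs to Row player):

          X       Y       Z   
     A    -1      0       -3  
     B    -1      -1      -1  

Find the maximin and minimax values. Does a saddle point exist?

Maximin = -1, Minimax = -1, Saddle: True

Work:
Row minimums: [-3, -1] → maximin = -1
Column maximums: [-1, 0, -1] → minimax = -1
Saddle point exists! Game value = -1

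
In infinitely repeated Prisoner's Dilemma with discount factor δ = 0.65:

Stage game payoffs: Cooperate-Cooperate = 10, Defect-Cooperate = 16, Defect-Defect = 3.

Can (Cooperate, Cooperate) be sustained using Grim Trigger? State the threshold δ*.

δ* = 0.4615; since δ = 0.65 ≥ 0.4615, cooperation can be sustained

Work:
For Grim Trigger:
Cooperate forever: 10/(1-δ)
Defect then punished: 16 + 3·δ/(1-δ)
Need: 10/(1-δ) ≥ 16 + 3·δ/(1-δ)
Solving: δ ≥ (T-R)/(T-P) = (16-10)/(16-3) = 0.4615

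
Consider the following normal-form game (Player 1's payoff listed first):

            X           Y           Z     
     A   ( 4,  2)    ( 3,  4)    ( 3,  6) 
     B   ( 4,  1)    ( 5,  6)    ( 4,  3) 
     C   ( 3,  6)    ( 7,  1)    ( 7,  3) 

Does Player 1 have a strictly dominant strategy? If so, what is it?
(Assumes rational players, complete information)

No strictly dominant strategy exists for Player 1

Work:
A strategy strictly dominates another if it gives a strictly higher payoff against every opponent action. Compare each pair of P1's strategies column-by-column:
  A vs B: [4 vs 4, 3 vs 5, 3 vs 4] → A does not strictly dominate B (column X: 4 ≤ 4)
  A vs C: [4 vs 3, 3 vs 7, 3 vs 7] → A does not strictly dominate C (column Y: 3 ≤ 7)
  B vs A: [4 vs 4, 5 vs 3, 4 vs 3] → B does not strictly dominate A (column X: 4 ≤ 4)
  B vs C: [4 vs 3, 5 vs 7, 4 vs 7] → B does not strictly dominate C (column Y: 5 ≤ 7)
  C vs A: [3 vs 4, 7 vs 3, 7 vs 3] → C does not strictly dominate A (column X: 3 ≤ 4)
  C vs B: [3 vs 4, 7 vs 5, 7 vs 4] → C does not strictly dominate B (column X: 3 ≤ 4)
No single strategy strictly dominates all others → no strictly dominant strategy.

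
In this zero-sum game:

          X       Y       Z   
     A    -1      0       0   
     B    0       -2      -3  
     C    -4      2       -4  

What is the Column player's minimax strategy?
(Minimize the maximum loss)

Column should play X or Z (all achieve the minimum), value = 0

Work:
Column player minimizes Row's maximum payoff:
Column X: max payoff to Row = 0
Column Y: max payoff to Row = 2
Column Z: max payoff to Row = 0
Minimum is 0, achieved by columns X, Z (tied).
Each of X or Z is a minimax strategy.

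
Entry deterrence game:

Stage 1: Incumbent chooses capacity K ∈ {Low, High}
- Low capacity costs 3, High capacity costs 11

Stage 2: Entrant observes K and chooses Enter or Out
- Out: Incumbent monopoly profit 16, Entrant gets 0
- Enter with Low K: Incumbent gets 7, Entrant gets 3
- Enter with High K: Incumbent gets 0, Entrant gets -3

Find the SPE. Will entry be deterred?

SPE: (High, Enter|Low, Out|High); Entry deterred. Incumbent net profit = 5

Work:
After Low K: Entrant enters (3 > 0)
After High K: Entrant stays out (-3 < 0)
Incumbent: Low → 7−3=4, High → 16−11=5
Incumbent chooses High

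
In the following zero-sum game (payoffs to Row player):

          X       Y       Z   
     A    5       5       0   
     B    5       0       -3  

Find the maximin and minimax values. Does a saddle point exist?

Maximin = 0, Minimax = 0, Saddle: True

Work:
Row minimums: [0, -3] → maximin = 0
Column maximums: [5, 5, 0] → minimax = 0
Saddle point exists! Game value = 0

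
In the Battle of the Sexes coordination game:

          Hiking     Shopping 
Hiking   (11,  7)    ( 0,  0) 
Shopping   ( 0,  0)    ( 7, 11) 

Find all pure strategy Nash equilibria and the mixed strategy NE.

Pure NE: (Hiking, Hiking) and (Shopping, Shopping); Mixed NE: p = 0.6111, q = 0.3889

Work:
Check pure NE:
(Hiking, Hiking): (11, 7) - no unilateral deviation beneficial
(Shopping, Shopping): (7, 11) - no unilateral deviation beneficial
Mixed NE: P1 plays Hiking with p = 0.6111, P2 plays Hiking with q = 0.3889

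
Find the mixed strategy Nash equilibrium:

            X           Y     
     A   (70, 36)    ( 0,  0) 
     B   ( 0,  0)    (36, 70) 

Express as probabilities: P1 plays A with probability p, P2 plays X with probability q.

p = 0.6604, q = 0.3396

Work:
Find probabilities that make opponent indifferent:
P2 chooses q to make P1 indifferent between A and B
P1 chooses p to make P2 indifferent between X and Y
Mixed NE: P1 plays (A: 0.6604, B: 0.3396), P2 plays (X: 0.3396, Y: 0.6604)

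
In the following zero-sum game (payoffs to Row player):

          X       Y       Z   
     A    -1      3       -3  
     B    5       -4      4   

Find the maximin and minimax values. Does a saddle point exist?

Maximin = -3, Minimax = 3, Saddle: False

Work:
Row minimums: [-3, -4] → maximin = -3
Column maximums: [5, 3, 4] → minimax = 3
No saddle point (maximin ≠ minimax). Mixed strategy needed.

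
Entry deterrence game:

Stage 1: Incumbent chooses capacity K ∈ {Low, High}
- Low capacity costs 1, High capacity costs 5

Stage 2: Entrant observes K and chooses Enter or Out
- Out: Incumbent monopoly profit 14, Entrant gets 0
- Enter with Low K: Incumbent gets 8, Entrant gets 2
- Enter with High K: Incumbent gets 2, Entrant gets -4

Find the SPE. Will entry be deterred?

SPE: (High, Enter|Low, Out|High); Entry deterred. Incumbent net profit = 9

Work:
After Low K: Entrant enters (2 > 0)
After High K: Entrant stays out (-4 < 0)
Incumbent: Low → 8−1=7, High → 14−5=9
Incumbent chooses High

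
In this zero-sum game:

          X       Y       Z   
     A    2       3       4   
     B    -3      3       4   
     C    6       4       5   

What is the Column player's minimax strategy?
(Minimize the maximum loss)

Column should play Y, value = 4

Work:
Column player minimizes Row's maximum payoff:
Column X: max payoff to Row = 6
Column Y: max payoff to Row = 4
Column Z: max payoff to Row = 5
Minimum is 4, achieved by column Y.
Minimax strategy: Y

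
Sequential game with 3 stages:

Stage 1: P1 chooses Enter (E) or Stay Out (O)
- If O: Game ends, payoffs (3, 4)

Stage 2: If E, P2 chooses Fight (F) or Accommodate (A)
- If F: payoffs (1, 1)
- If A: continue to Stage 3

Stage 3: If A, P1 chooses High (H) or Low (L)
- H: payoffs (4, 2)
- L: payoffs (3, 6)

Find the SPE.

SPE: (E, A, H); Outcome (4, 2)

Work:
Stage 3: P1 chooses H (4 vs 3)
Stage 2: P2: F->1, A->2 (anticipating H). Choose A
Stage 1: P1: O->3, E->4 (anticipating A, H). Choose E
SPE path: E -> A -> H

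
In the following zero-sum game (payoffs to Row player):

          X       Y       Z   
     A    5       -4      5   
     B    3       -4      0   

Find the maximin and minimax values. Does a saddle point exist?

Maximin = -4, Minimax = -4, Saddle: True

Work:
Row minimums: [-4, -4] → maximin = -4
Column maximums: [5, -4, 5] → minimax = -4
Saddle point exists! Game value = -4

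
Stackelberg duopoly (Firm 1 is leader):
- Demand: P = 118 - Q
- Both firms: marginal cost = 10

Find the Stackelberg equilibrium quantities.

q₁* (leader) = 54.0, q₂* (follower) = 27.0

Work:
Follower's reaction: q₂ = (a - c - q₁)/2
Leader substitutes: π₁ = q₁·(a - q₁ - (a-c-q₁)/2 - c)
FOC: q₁* = (118 - 10)/2 = 54.00
Then: q₂* = (118 - 10 - 54.0)/2 = 27.00
Leader has first-mover advantage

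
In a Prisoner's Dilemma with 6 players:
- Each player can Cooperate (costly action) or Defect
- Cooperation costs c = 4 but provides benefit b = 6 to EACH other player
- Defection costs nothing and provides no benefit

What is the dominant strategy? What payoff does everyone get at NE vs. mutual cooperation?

Dominant: Defect; NE payoff = 0; Coop payoff = 26

Work:
Defect dominates (saves cost c = 4, benefit to others is external)
NE: All defect → everyone gets 0
If all cooperate: each receives (5)×6 - 4 = 26
Social dilemma: 26 > 0 but NE gives 0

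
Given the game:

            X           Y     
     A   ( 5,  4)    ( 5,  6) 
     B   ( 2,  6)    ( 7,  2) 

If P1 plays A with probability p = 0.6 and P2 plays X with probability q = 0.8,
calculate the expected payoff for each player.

E[P1] = 4.2, E[P2] = 4.72

Work:
E[P1] = p·q·π₁(A,X) + p·(1-q)·π₁(A,Y) + (1-p)·q·π₁(B,X) + (1-p)·(1-q)·π₁(B,Y)
= 0.6·0.8·5 + 0.6·0.2·5 + 0.4·0.8·2 + 0.4·0.2·7
= 4.2

E[P2] = 4.72 (similar calculation)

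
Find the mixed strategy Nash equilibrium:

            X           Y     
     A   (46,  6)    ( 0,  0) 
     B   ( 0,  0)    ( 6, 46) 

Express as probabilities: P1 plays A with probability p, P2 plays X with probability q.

p = 0.8846, q = 0.1154

Work:
Find probabilities that make opponent indifferent:
P2 chooses q to make P1 indifferent between A and B
P1 chooses p to make P2 indifferent between X and Y
Mixed NE: P1 plays (A: 0.8846, B: 0.1154), P2 plays (X: 0.1154, Y: 0.8846)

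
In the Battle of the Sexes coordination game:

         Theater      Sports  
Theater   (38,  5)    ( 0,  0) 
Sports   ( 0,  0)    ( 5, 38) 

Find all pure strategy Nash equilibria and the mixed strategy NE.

Pure NE: (Theater, Theater) and (Sports, Sports); Mixed NE: p = 0.8837, q = 0.1163

Work:
Check pure NE:
(Theater, Theater): (38, 5) - no unilateral deviation beneficial
(Sports, Sports): (5, 38) - no unilateral deviation beneficial
Mixed NE: P1 plays Theater with p = 0.8837, P2 plays Theater with q = 0.1163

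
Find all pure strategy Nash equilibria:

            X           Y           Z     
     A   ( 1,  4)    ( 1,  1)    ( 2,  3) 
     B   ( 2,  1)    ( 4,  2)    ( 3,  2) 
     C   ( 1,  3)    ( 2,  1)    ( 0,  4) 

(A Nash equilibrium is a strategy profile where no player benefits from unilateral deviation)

Nash equilibrium: (B, Y), (B, Z)

Work:
Best responses:
  P1 vs X: payoffs [1, 2, 1] → best response B (payoff 2)
  P1 vs Y: payoffs [1, 4, 2] → best response B (payoff 4)
  P1 vs Z: payoffs [2, 3, 0] → best response B (payoff 3)
  P2 vs A: payoffs [4, 1, 3] → best response X (payoff 4)
  P2 vs B: payoffs [1, 2, 2] → best response Y/Z (payoff 2)
  P2 vs C: payoffs [3, 1, 4] → best response Z (payoff 4)
Mutual best responses: (B,Y), (B,Z) → Nash equilibria.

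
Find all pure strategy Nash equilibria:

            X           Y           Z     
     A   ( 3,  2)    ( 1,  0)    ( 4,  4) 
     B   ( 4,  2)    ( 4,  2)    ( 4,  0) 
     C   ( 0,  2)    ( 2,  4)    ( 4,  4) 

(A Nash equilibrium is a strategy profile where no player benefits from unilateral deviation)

Nash equilibrium: (A, Z), (B, X), (B, Y), (C, Z)

Work:
Best responses:
  P1 vs X: payoffs [3, 4, 0] → best response B (payoff 4)
  P1 vs Y: payoffs [1, 4, 2] → best response B (payoff 4)
  P1 vs Z: payoffs [4, 4, 4] → best response A/B/C (payoff 4)
  P2 vs A: payoffs [2, 0, 4] → best response Z (payoff 4)
  P2 vs B: payoffs [2, 2, 0] → best response X/Y (payoff 2)
  P2 vs C: payoffs [2, 4, 4] → best response Y/Z (payoff 4)
Mutual best responses: (A,Z), (B,X), (B,Y), (C,Z) → Nash equilibria.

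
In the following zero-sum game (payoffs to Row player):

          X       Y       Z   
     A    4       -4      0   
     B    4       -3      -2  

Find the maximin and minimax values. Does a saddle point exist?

Maximin = -3, Minimax = -3, Saddle: True

Work:
Row minimums: [-4, -3] → maximin = -3
Column maximums: [4, -3, 0] → minimax = -3
Saddle point exists! Game value = -3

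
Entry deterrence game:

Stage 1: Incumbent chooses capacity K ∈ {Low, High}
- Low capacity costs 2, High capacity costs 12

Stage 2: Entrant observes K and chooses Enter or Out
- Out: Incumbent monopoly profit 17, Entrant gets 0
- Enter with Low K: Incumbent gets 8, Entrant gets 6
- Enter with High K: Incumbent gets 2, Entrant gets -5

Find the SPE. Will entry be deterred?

SPE: (Low, Enter|Low, Out|High); Entry not deterred. Incumbent net profit = 6, Entrant gets 6

Work:
After Low K: Entrant enters (6 > 0)
After High K: Entrant stays out (-5 < 0)
Incumbent: Low → 8−2=6, High → 17−12=5
Incumbent chooses Low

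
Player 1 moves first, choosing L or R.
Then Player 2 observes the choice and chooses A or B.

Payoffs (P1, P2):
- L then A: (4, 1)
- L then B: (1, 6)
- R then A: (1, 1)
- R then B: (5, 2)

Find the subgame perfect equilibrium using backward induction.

P1 plays R, P2 plays B after L and B after R; Payoff (5, 2)

Work:
Backward induction:
After L: P2 chooses B → P1 gets 1
After R: P2 chooses B → P1 gets 5
P1 chooses R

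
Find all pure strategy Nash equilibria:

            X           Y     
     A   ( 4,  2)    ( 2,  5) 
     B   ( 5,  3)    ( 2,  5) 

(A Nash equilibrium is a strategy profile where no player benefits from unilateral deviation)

Nash equilibrium: (A, Y), (B, Y)

Work:
Best responses:
  P1 vs X: payoffs [4, 5] → best response B (payoff 5)
  P1 vs Y: payoffs [2, 2] → best response A/B (payoff 2)
  P2 vs A: payoffs [2, 5] → best response Y (payoff 5)
  P2 vs B: payoffs [3, 5] → best response Y (payoff 5)
Mutual best responses: (A,Y), (B,Y) → Nash equilibria.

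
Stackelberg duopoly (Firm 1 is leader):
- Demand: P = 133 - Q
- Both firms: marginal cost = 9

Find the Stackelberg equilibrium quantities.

q₁* (leader) = 62.0, q₂* (follower) = 31.0

Work:
Follower's reaction: q₂ = (a - c - q₁)/2
Leader substitutes: π₁ = q₁·(a - q₁ - (a-c-q₁)/2 - c)
FOC: q₁* = (133 - 9)/2 = 62.00
Then: q₂* = (133 - 9 - 62.0)/2 = 31.00
Leader has first-mover advantage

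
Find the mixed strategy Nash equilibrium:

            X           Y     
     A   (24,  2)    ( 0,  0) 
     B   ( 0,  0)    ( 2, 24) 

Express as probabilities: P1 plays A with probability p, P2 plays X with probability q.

p = 0.9231, q = 0.0769

Work:
Find probabilities that make opponent indifferent:
P2 chooses q to make P1 indifferent between A and B
P1 chooses p to make P2 indifferent between X and Y
Mixed NE: P1 plays (A: 0.9231, B: 0.0769), P2 plays (X: 0.0769, Y: 0.9231)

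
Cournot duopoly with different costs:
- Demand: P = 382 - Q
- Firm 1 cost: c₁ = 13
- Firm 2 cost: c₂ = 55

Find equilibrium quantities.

q₁* = 137.0, q₂* = 95.0

Work:
Reaction: q₁ = (382 - 13 - q₂)/2
Reaction: q₂ = (382 - 55 - q₁)/2
Solve simultaneously:
q₁* = (382 - 2×13 + 55)/3 = 137.0
q₂* = (382 - 2×55 + 13)/3 = 95.0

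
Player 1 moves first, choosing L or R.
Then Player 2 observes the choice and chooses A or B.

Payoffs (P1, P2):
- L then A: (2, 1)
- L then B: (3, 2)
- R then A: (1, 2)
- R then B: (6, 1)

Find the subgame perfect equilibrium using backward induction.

P1 plays L, P2 plays B after L and A after R; Payoff (3, 2)

Work:
Backward induction:
After L: P2 chooses B → P1 gets 3
After R: P2 chooses A → P1 gets 1
P1 chooses L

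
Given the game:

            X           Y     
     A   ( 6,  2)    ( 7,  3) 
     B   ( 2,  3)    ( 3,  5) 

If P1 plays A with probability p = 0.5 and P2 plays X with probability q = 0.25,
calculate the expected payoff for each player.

E[P1] = 4.75, E[P2] = 3.625

Work:
E[P1] = p·q·π₁(A,X) + p·(1-q)·π₁(A,Y) + (1-p)·q·π₁(B,X) + (1-p)·(1-q)·π₁(B,Y)
= 0.5·0.25·6 + 0.5·0.75·7 + 0.5·0.25·2 + 0.5·0.75·3
= 4.75

E[P2] = 3.625 (similar calculation)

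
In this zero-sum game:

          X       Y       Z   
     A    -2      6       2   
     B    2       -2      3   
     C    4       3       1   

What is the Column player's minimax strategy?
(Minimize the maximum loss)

Column should play Z, value = 3

Work:
Column player minimizes Row's maximum payoff:
Column X: max payoff to Row = 4
Column Y: max payoff to Row = 6
Column Z: max payoff to Row = 3
Minimum is 3, achieved by column Z.
Minimax strategy: Z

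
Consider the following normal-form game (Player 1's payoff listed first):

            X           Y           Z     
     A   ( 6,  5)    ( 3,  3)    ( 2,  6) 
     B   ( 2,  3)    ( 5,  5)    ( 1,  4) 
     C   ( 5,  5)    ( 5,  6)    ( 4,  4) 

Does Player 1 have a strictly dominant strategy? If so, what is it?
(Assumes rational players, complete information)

No strictly dominant strategy exists for Player 1

Work:
A strategy strictly dominates another if it gives a strictly higher payoff against every opponent action. Compare each pair of P1's strategies column-by-column:
  A vs B: [6 vs 2, 3 vs 5, 2 vs 1] → A does not strictly dominate B (column Y: 3 ≤ 5)
  A vs C: [6 vs 5, 3 vs 5, 2 vs 4] → A does not strictly dominate C (column Y: 3 ≤ 5)
  B vs A: [2 vs 6, 5 vs 3, 1 vs 2] → B does not strictly dominate A (column X: 2 ≤ 6)
  B vs C: [2 vs 5, 5 vs 5, 1 vs 4] → B does not strictly dominate C (column X: 2 ≤ 5)
  C vs A: [5 vs 6, 5 vs 3, 4 vs 2] → C does not strictly dominate A (column X: 5 ≤ 6)
  C vs B: [5 vs 2, 5 vs 5, 4 vs 1] → C does not strictly dominate B (column Y: 5 ≤ 5)
No single strategy strictly dominates all others → no strictly dominant strategy.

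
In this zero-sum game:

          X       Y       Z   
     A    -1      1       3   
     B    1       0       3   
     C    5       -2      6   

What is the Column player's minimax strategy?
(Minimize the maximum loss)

Column should play Y, value = 1

Work:
Column player minimizes Row's maximum payoff:
Column X: max payoff to Row = 5
Column Y: max payoff to Row = 1
Column Z: max payoff to Row = 6
Minimum is 1, achieved by column Y.
Minimax strategy: Y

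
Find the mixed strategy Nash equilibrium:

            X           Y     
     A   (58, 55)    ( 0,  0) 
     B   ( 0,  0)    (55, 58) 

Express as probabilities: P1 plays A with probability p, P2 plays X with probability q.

p = 0.5133, q = 0.4867

Work:
Find probabilities that make opponent indifferent:
P2 chooses q to make P1 indifferent between A and B
P1 chooses p to make P2 indifferent between X and Y
Mixed NE: P1 plays (A: 0.5133, B: 0.4867), P2 plays (X: 0.4867, Y: 0.5133)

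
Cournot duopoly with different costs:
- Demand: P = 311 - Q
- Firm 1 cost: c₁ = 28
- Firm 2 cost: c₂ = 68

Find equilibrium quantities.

q₁* = 107.67, q₂* = 67.67

Work:
Reaction: q₁ = (311 - 28 - q₂)/2
Reaction: q₂ = (311 - 68 - q₁)/2
Solve simultaneously:
q₁* = (311 - 2×28 + 68)/3 = 107.67
q₂* = (311 - 2×68 + 28)/3 = 67.67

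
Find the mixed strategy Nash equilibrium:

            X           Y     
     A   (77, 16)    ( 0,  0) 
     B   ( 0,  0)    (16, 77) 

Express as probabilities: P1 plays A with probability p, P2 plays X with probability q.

p = 0.828, q = 0.172

Work:
Find probabilities that make opponent indifferent:
P2 chooses q to make P1 indifferent between A and B
P1 chooses p to make P2 indifferent between X and Y
Mixed NE: P1 plays (A: 0.828, B: 0.172), P2 plays (X: 0.172, Y: 0.828)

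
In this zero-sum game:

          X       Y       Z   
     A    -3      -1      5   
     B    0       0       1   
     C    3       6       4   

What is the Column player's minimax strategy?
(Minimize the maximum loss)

Column should play X, value = 3

Work:
Column player minimizes Row's maximum payoff:
Column X: max payoff to Row = 3
Column Y: max payoff to Row = 6
Column Z: max payoff to Row = 5
Minimum is 3, achieved by column X.
Minimax strategy: X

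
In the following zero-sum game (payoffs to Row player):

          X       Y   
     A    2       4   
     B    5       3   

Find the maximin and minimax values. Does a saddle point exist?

Maximin = 3, Minimax = 4, Saddle: False

Work:
Row minimums: [2, 3] → maximin = 3
Column maximums: [5, 4] → minimax = 4
No saddle point (maximin ≠ minimax). Mixed strategy needed.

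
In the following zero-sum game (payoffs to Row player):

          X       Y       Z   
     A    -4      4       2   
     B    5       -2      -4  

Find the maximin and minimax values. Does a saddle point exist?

Maximin = -4, Minimax = 2, Saddle: False

Work:
Row minimums: [-4, -4] → maximin = -4
Column maximums: [5, 4, 2] → minimax = 2
No saddle point (maximin ≠ minimax). Mixed strategy needed.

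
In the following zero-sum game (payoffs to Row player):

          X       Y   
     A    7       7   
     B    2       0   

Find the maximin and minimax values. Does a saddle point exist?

Maximin = 7, Minimax = 7, Saddle: True

Work:
Row minimums: [7, 0] → maximin = 7
Column maximums: [7, 7] → minimax = 7
Saddle point exists! Game value = 7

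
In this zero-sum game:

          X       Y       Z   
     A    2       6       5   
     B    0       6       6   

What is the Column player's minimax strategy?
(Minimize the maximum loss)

Column should play X, value = 2

Work:
Column player minimizes Row's maximum payoff:
Column X: max payoff to Row = 2
Column Y: max payoff to Row = 6
Column Z: max payoff to Row = 6
Minimum is 2, achieved by column X.
Minimax strategy: X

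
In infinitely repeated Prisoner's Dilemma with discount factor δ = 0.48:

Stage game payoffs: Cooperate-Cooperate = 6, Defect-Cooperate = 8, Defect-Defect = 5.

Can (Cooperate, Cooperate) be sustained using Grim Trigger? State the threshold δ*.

δ* = 0.6667; since δ = 0.48 < 0.6667, cooperation cannot be sustained

Work:
For Grim Trigger:
Cooperate forever: 6/(1-δ)
Defect then punished: 8 + 5·δ/(1-δ)
Need: 6/(1-δ) ≥ 8 + 5·δ/(1-δ)
Solving: δ ≥ (T-R)/(T-P) = (8-6)/(8-5) = 0.6667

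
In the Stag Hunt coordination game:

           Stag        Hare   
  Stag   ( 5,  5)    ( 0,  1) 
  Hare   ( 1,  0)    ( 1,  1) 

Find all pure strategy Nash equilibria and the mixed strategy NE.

Pure NE: (Stag, Stag) and (Hare, Hare); Mixed NE: p = 0.2, q = 0.2

Work:
Check pure NE:
(Stag, Stag): (5, 5) - no unilateral deviation beneficial
(Hare, Hare): (1, 1) - no unilateral deviation beneficial
Mixed NE: P1 plays Stag with p = 0.2, P2 plays Stag with q = 0.2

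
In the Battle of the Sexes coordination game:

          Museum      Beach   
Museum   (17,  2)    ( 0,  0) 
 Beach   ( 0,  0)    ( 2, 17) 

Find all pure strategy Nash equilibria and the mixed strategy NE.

Pure NE: (Museum, Museum) and (Beach, Beach); Mixed NE: p = 0.8947, q = 0.1053

Work:
Check pure NE:
(Museum, Museum): (17, 2) - no unilateral deviation beneficial
(Beach, Beach): (2, 17) - no unilateral deviation beneficial
Mixed NE: P1 plays Museum with p = 0.8947, P2 plays Museum with q = 0.1053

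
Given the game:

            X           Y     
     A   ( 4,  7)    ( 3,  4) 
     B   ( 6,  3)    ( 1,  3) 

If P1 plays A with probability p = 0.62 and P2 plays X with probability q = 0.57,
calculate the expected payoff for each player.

E[P1] = 3.6764, E[P2] = 4.6802

Work:
E[P1] = p·q·π₁(A,X) + p·(1-q)·π₁(A,Y) + (1-p)·q·π₁(B,X) + (1-p)·(1-q)·π₁(B,Y)
= 0.62·0.57·4 + 0.62·0.43·3 + 0.38·0.57·6 + 0.38·0.43·1
= 3.6764

E[P2] = 4.6802 (similar calculation)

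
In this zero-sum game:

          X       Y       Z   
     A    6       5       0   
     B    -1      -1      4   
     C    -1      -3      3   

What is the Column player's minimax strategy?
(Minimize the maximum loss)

Column should play Z, value = 4

Work:
Column player minimizes Row's maximum payoff:
Column X: max payoff to Row = 6
Column Y: max payoff to Row = 5
Column Z: max payoff to Row = 4
Minimum is 4, achieved by column Z.
Minimax strategy: Z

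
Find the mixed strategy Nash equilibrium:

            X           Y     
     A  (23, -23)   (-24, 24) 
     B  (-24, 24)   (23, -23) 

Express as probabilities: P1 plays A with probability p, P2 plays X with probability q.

p = 0.5, q = 0.5

Work:
Find probabilities that make opponent indifferent:
P2 chooses q to make P1 indifferent between A and B
P1 chooses p to make P2 indifferent between X and Y
Mixed NE: P1 plays (A: 0.5, B: 0.5), P2 plays (X: 0.5, Y: 0.5)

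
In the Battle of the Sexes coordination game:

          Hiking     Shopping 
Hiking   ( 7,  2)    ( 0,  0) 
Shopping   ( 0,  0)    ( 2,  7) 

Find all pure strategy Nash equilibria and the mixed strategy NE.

Pure NE: (Hiking, Hiking) and (Shopping, Shopping); Mixed NE: p = 0.7778, q = 0.2222

Work:
Check pure NE:
(Hiking, Hiking): (7, 2) - no unilateral deviation beneficial
(Shopping, Shopping): (2, 7) - no unilateral deviation beneficial
Mixed NE: P1 plays Hiking with p = 0.7778, P2 plays Hiking with q = 0.2222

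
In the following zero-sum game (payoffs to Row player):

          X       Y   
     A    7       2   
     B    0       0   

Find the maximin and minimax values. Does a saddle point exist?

Maximin = 2, Minimax = 2, Saddle: True

Work:
Row minimums: [2, 0] → maximin = 2
Column maximums: [7, 2] → minimax = 2
Saddle point exists! Game value = 2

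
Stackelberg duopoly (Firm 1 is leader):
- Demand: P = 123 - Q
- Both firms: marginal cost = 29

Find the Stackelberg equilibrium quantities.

q₁* (leader) = 47.0, q₂* (follower) = 23.5

Work:
Follower's reaction: q₂ = (a - c - q₁)/2
Leader substitutes: π₁ = q₁·(a - q₁ - (a-c-q₁)/2 - c)
FOC: q₁* = (123 - 29)/2 = 47.00
Then: q₂* = (123 - 29 - 47.0)/2 = 23.50
Leader has first-mover advantage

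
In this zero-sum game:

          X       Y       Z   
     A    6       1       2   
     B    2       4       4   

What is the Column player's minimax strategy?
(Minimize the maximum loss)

Column should play Y or Z (all achieve the minimum), value = 4

Work:
Column player minimizes Row's maximum payoff:
Column X: max payoff to Row = 6
Column Y: max payoff to Row = 4
Column Z: max payoff to Row = 4
Minimum is 4, achieved by columns Y, Z (tied).
Each of Y or Z is a minimax strategy.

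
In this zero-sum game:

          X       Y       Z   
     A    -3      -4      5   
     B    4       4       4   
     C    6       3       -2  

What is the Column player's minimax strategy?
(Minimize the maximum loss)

Column should play Y, value = 4

Work:
Column player minimizes Row's maximum payoff:
Column X: max payoff to Row = 6
Column Y: max payoff to Row = 4
Column Z: max payoff to Row = 5
Minimum is 4, achieved by column Y.
Minimax strategy: Y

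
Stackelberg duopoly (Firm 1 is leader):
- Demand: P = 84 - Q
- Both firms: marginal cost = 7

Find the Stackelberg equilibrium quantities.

q₁* (leader) = 38.5, q₂* (follower) = 19.25

Work:
Follower's reaction: q₂ = (a - c - q₁)/2
Leader substitutes: π₁ = q₁·(a - q₁ - (a-c-q₁)/2 - c)
FOC: q₁* = (84 - 7)/2 = 38.50
Then: q₂* = (84 - 7 - 38.5)/2 = 19.25
Leader has first-mover advantage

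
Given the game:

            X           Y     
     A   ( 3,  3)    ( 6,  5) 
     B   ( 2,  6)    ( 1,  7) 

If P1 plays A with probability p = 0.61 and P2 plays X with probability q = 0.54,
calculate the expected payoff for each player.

E[P1] = 3.2724, E[P2] = 4.9106

Work:
E[P1] = p·q·π₁(A,X) + p·(1-q)·π₁(A,Y) + (1-p)·q·π₁(B,X) + (1-p)·(1-q)·π₁(B,Y)
= 0.61·0.54·3 + 0.61·0.46·6 + 0.39·0.54·2 + 0.39·0.46·1
= 3.2724

E[P2] = 4.9106 (similar calculation)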